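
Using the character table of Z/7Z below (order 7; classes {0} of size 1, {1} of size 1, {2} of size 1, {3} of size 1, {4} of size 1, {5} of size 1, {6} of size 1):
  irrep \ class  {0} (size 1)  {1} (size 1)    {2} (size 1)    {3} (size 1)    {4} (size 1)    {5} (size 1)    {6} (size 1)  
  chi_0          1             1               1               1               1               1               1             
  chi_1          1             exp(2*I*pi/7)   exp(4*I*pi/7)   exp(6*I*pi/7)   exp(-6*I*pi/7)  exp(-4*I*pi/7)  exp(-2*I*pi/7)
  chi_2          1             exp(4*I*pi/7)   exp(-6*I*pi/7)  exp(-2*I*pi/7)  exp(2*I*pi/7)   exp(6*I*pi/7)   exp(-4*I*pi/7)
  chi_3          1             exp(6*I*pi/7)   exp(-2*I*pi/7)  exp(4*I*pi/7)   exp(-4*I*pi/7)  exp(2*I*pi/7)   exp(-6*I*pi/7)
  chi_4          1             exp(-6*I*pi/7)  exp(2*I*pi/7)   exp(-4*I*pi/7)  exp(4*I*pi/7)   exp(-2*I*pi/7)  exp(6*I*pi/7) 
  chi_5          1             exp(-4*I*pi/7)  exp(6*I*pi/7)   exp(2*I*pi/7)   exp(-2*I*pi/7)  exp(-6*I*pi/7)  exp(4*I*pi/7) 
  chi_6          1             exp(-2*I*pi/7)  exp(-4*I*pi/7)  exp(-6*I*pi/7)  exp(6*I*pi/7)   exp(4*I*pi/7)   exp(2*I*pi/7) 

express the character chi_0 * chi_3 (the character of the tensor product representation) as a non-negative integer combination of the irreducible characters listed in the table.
chi_0 tensor chi_3 = chi_3 (all other irreducibles have multiplicity 0).

Proof sketch: The character of a tensor product is the pointwise product (chi_0 * chi_3)(C) = chi_0(C) * chi_3(C):
  {0}: (1)*(1), {1}: (1)*(exp(6*I*pi/7)), {2}: (1)*(exp(-2*I*pi/7)), {3}: (1)*(exp(4*I*pi/7)), {4}: (1)*(exp(-4*I*pi/7)), {5}: (1)*(exp(2*I*pi/7)), {6}: (1)*(exp(-6*I*pi/7))
so (chi_0 * chi_3) takes values
  {0} -> 1, {1} -> exp(6*I*pi/7), {2} -> exp(-2*I*pi/7), {3} -> exp(4*I*pi/7), {4} -> exp(-4*I*pi/7), {5} -> exp(2*I*pi/7), {6} -> exp(-6*I*pi/7).
Now take the inner product of this character with each irreducible chi from the table, <chi_0*chi_3, chi> = (1/7) sum_C |C| (chi_0*chi_3)(C) conj(chi(C)):
  <chi_0*chi_3, chi_0> = (1/7)[1*(1)*conj(1) + 1*(exp(6*I*pi/7))*conj(1) + 1*(exp(-2*I*pi/7))*conj(1) + 1*(exp(4*I*pi/7))*conj(1) + 1*(exp(-4*I*pi/7))*conj(1) + 1*(exp(2*I*pi/7))*conj(1) + 1*(exp(-6*I*pi/7))*conj(1)]
      = (1/7)[(1) + (exp(6*I*pi/7)) + (exp(-2*I*pi/7)) + (exp(4*I*pi/7)) + (exp(-4*I*pi/7)) + (exp(2*I*pi/7)) + (exp(-6*I*pi/7))] = 0/7 = 0
  <chi_0*chi_3, chi_1> = (1/7)[1*(1)*conj(1) + 1*(exp(6*I*pi/7))*conj(exp(2*I*pi/7)) + 1*(exp(-2*I*pi/7))*conj(exp(4*I*pi/7)) + 1*(exp(4*I*pi/7))*conj(exp(6*I*pi/7)) + 1*(exp(-4*I*pi/7))*conj(exp(-6*I*pi/7)) + 1*(exp(2*I*pi/7))*conj(exp(-4*I*pi/7)) + 1*(exp(-6*I*pi/7))*conj(exp(-2*I*pi/7))]
      = (1/7)[(1) + (exp(4*I*pi/7)) + (exp(-6*I*pi/7)) + (exp(-2*I*pi/7)) + (exp(2*I*pi/7)) + (exp(6*I*pi/7)) + (exp(-4*I*pi/7))] = 0/7 = 0
  <chi_0*chi_3, chi_2> = (1/7)[1*(1)*conj(1) + 1*(exp(6*I*pi/7))*conj(exp(4*I*pi/7)) + 1*(exp(-2*I*pi/7))*conj(exp(-6*I*pi/7)) + 1*(exp(4*I*pi/7))*conj(exp(-2*I*pi/7)) + 1*(exp(-4*I*pi/7))*conj(exp(2*I*pi/7)) + 1*(exp(2*I*pi/7))*conj(exp(6*I*pi/7)) + 1*(exp(-6*I*pi/7))*conj(exp(-4*I*pi/7))]
      = (1/7)[(1) + (exp(2*I*pi/7)) + (exp(4*I*pi/7)) + (exp(6*I*pi/7)) + (exp(-6*I*pi/7)) + (exp(-4*I*pi/7)) + (exp(-2*I*pi/7))] = 0/7 = 0
  <chi_0*chi_3, chi_3> = (1/7)[1*(1)*conj(1) + 1*(exp(6*I*pi/7))*conj(exp(6*I*pi/7)) + 1*(exp(-2*I*pi/7))*conj(exp(-2*I*pi/7)) + 1*(exp(4*I*pi/7))*conj(exp(4*I*pi/7)) + 1*(exp(-4*I*pi/7))*conj(exp(-4*I*pi/7)) + 1*(exp(2*I*pi/7))*conj(exp(2*I*pi/7)) + 1*(exp(-6*I*pi/7))*conj(exp(-6*I*pi/7))]
      = (1/7)[(1) + (1) + (1) + (1) + (1) + (1) + (1)] = 7/7 = 1
  <chi_0*chi_3, chi_4> = (1/7)[1*(1)*conj(1) + 1*(exp(6*I*pi/7))*conj(exp(-6*I*pi/7)) + 1*(exp(-2*I*pi/7))*conj(exp(2*I*pi/7)) + 1*(exp(4*I*pi/7))*conj(exp(-4*I*pi/7)) + 1*(exp(-4*I*pi/7))*conj(exp(4*I*pi/7)) + 1*(exp(2*I*pi/7))*conj(exp(-2*I*pi/7)) + 1*(exp(-6*I*pi/7))*conj(exp(6*I*pi/7))]
      = (1/7)[(1) + (exp(-2*I*pi/7)) + (exp(-4*I*pi/7)) + (exp(-6*I*pi/7)) + (exp(6*I*pi/7)) + (exp(4*I*pi/7)) + (exp(2*I*pi/7))] = 0/7 = 0
  <chi_0*chi_3, chi_5> = (1/7)[1*(1)*conj(1) + 1*(exp(6*I*pi/7))*conj(exp(-4*I*pi/7)) + 1*(exp(-2*I*pi/7))*conj(exp(6*I*pi/7)) + 1*(exp(4*I*pi/7))*conj(exp(2*I*pi/7)) + 1*(exp(-4*I*pi/7))*conj(exp(-2*I*pi/7)) + 1*(exp(2*I*pi/7))*conj(exp(-6*I*pi/7)) + 1*(exp(-6*I*pi/7))*conj(exp(4*I*pi/7))]
      = (1/7)[(1) + (exp(-4*I*pi/7)) + (exp(6*I*pi/7)) + (exp(2*I*pi/7)) + (exp(-2*I*pi/7)) + (exp(-6*I*pi/7)) + (exp(4*I*pi/7))] = 0/7 = 0
  <chi_0*chi_3, chi_6> = (1/7)[1*(1)*conj(1) + 1*(exp(6*I*pi/7))*conj(exp(-2*I*pi/7)) + 1*(exp(-2*I*pi/7))*conj(exp(-4*I*pi/7)) + 1*(exp(4*I*pi/7))*conj(exp(-6*I*pi/7)) + 1*(exp(-4*I*pi/7))*conj(exp(6*I*pi/7)) + 1*(exp(2*I*pi/7))*conj(exp(4*I*pi/7)) + 1*(exp(-6*I*pi/7))*conj(exp(2*I*pi/7))]
      = (1/7)[(1) + (exp(-6*I*pi/7)) + (exp(2*I*pi/7)) + (exp(-4*I*pi/7)) + (exp(4*I*pi/7)) + (exp(-2*I*pi/7)) + (exp(6*I*pi/7))] = 0/7 = 0
(Exp terms are combined using exp(i*s)*conj(exp(i*t)) = exp(i*(s-t)), and sums of them are collapsed using the identity that for every m > 1 the m distinct m-th roots of unity sum to 0, e.g. 1 + exp(2*I*pi/3) + exp(-2*I*pi/3) = 0.)
Hence the multiplicities are chi_3: 1. Dimension check: dim(chi_0)*dim(chi_3) = 1*1 = 1 and sum (mult * dim) = 1*1 = 1.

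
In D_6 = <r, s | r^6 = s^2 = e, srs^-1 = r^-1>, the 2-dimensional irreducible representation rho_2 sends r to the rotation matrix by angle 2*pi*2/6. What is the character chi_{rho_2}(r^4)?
chi_{rho_2}(r^4) = 2*cos(2*pi*2*4/6) = -1

Solution. rho_2(r^4) is rotation by angle 2*pi*2*4/6, whose trace is 2*cos(2*pi*2*4/6) = -1.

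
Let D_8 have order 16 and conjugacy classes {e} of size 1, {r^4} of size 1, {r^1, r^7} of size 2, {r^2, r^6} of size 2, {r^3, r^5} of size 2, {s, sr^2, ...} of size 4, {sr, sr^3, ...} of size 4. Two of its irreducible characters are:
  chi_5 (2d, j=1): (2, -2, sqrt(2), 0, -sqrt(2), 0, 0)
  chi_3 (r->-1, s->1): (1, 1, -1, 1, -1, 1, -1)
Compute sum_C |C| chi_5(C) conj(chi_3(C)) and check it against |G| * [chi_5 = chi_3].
Sum = 0; so <chi_5, chi_3> = 0 (distinct irreducibles are orthogonal).

Proof sketch: Compute term by term over conjugacy classes (|C| * chi_5(C) * conj(chi_3(C))):
  1*(2)*conj(1) + 1*(-2)*conj(1) + 2*(sqrt(2))*conj(-1) + 2*(0)*conj(1) + 2*(-sqrt(2))*conj(-1) + 4*(0)*conj(1) + 4*(0)*conj(-1)
  = (2) + (-2) + (-2*sqrt(2)) + (0) + (2*sqrt(2)) + (0) + (0)
  = 0.
Dividing by |G| = 16 gives 0/16 = 0, matching the row-orthogonality relation <chi_5, chi_3> = [chi_5 = chi_3].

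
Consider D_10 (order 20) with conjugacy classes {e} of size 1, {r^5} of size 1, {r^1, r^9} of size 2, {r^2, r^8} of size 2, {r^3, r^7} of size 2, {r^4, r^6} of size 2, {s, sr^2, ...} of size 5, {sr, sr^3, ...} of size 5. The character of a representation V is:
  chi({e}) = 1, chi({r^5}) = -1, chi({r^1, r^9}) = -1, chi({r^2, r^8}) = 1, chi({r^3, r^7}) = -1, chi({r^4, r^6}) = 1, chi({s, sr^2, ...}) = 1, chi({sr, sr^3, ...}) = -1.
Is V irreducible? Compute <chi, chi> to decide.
Irreducible: <chi, chi> = 1.

Why: <chi, chi> = (1/|G|) sum_C |C| * |chi(C)|^2 = (1/20)[1*|1|^2 + 1*|-1|^2 + 2*|-1|^2 + 2*|1|^2 + 2*|-1|^2 + 2*|1|^2 + 5*|1|^2 + 5*|-1|^2]
  = (1/20)[(1) + (1) + (2) + (2) + (2) + (2) + (5) + (5)] = 20/20 = 1.
A character is irreducible iff <chi, chi> = 1, so this representation is irreducible.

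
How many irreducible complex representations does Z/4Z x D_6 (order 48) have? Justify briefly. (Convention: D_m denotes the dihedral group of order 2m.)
24

Justification: The number of irreducible complex representations of a finite group equals its number of conjugacy classes. For a direct product, #classes(G x H) = #classes(G) * #classes(H). Z/4Z has 4 classes (abelian), D_6 has 6 classes, so 4 * 6 = 24, so Z/4Z x D_6 (order 48) has exactly 24 irreducible complex representations.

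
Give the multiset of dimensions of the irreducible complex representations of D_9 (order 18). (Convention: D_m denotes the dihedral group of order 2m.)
Dimensions: 1, 1, 2, 2, 2, 2

Details: There are 6 irreducibles (= number of conjugacy classes). Their dimensions d_i satisfy sum d_i^2 = |G| = 18: 1 + 1 + 4 + 4 + 4 + 4 = 18.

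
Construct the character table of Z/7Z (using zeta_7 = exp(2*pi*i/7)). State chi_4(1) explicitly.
Character table of Z/7Z (irreps indexed chi_0,...,chi_6 with chi_k(m) = zeta_7^(k*m), zeta_7 = exp(2*pi*i/7)):
  irrep \ class  {0} (size 1)  {1} (size 1)    {2} (size 1)    {3} (size 1)    {4} (size 1)    {5} (size 1)    {6} (size 1)  
  chi_0          1             1               1               1               1               1               1             
  chi_1          1             exp(2*I*pi/7)   exp(4*I*pi/7)   exp(6*I*pi/7)   exp(-6*I*pi/7)  exp(-4*I*pi/7)  exp(-2*I*pi/7)
  chi_2          1             exp(4*I*pi/7)   exp(-6*I*pi/7)  exp(-2*I*pi/7)  exp(2*I*pi/7)   exp(6*I*pi/7)   exp(-4*I*pi/7)
  chi_3          1             exp(6*I*pi/7)   exp(-2*I*pi/7)  exp(4*I*pi/7)   exp(-4*I*pi/7)  exp(2*I*pi/7)   exp(-6*I*pi/7)
  chi_4          1             exp(-6*I*pi/7)  exp(2*I*pi/7)   exp(-4*I*pi/7)  exp(4*I*pi/7)   exp(-2*I*pi/7)  exp(6*I*pi/7) 
  chi_5          1             exp(-4*I*pi/7)  exp(6*I*pi/7)   exp(2*I*pi/7)   exp(-2*I*pi/7)  exp(-6*I*pi/7)  exp(4*I*pi/7) 
  chi_6          1             exp(-2*I*pi/7)  exp(-4*I*pi/7)  exp(-6*I*pi/7)  exp(6*I*pi/7)   exp(4*I*pi/7)   exp(2*I*pi/7) 

Spot check: chi_4(1) = zeta_7^(4*1) = zeta_7^4 = exp(-6*I*pi/7).

Working: Z/7Z is abelian, so all 7 irreducible complex representations are 1-dimensional. They are given by chi_k(m) = zeta_7^(k*m) for k = 0,...,6. Row orthogonality: sum_m chi_k(m) conj(chi_l(m)) = 7 * [k = l].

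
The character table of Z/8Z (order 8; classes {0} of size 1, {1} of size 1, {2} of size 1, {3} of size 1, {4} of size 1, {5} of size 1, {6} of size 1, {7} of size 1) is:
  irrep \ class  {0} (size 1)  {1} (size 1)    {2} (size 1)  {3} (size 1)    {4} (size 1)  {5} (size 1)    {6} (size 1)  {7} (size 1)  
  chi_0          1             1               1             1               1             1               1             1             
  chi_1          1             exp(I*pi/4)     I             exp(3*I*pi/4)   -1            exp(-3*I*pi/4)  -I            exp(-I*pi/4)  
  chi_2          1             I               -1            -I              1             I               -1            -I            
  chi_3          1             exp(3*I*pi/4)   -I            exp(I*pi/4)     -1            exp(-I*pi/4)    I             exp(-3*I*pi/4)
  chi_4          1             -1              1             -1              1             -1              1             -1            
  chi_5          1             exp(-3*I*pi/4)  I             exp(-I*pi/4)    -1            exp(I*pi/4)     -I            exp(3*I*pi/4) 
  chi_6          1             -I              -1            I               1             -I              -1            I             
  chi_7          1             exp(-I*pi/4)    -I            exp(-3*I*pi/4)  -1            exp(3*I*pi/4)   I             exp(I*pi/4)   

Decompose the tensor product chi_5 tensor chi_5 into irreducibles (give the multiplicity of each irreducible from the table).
chi_5 tensor chi_5 = chi_2 (all other irreducibles have multiplicity 0).

The character of a tensor product is the pointwise product (chi_5 * chi_5)(C) = chi_5(C) * chi_5(C):
  {0}: (1)*(1), {1}: (exp(-3*I*pi/4))*(exp(-3*I*pi/4)), {2}: (I)*(I), {3}: (exp(-I*pi/4))*(exp(-I*pi/4)), {4}: (-1)*(-1), {5}: (exp(I*pi/4))*(exp(I*pi/4)), {6}: (-I)*(-I), {7}: (exp(3*I*pi/4))*(exp(3*I*pi/4))
so (chi_5 * chi_5) takes values
  {0} -> 1, {1} -> I, {2} -> -1, {3} -> -I, {4} -> 1, {5} -> I, {6} -> -1, {7} -> -I.
Now take the inner product of this character with each irreducible chi from the table, <chi_5*chi_5, chi> = (1/8) sum_C |C| (chi_5*chi_5)(C) conj(chi(C)):
  <chi_5*chi_5, chi_0> = (1/8)[1*(1)*conj(1) + 1*(I)*conj(1) + 1*(-1)*conj(1) + 1*(-I)*conj(1) + 1*(1)*conj(1) + 1*(I)*conj(1) + 1*(-1)*conj(1) + 1*(-I)*conj(1)]
      = (1/8)[(1) + (I) + (-1) + (-I) + (1) + (I) + (-1) + (-I)] = 0/8 = 0
  <chi_5*chi_5, chi_1> = (1/8)[1*(1)*conj(1) + 1*(I)*conj(exp(I*pi/4)) + 1*(-1)*conj(I) + 1*(-I)*conj(exp(3*I*pi/4)) + 1*(1)*conj(-1) + 1*(I)*conj(exp(-3*I*pi/4)) + 1*(-1)*conj(-I) + 1*(-I)*conj(exp(-I*pi/4))]
      = (1/8)[(1) + (exp(I*pi/4)) + (I) + (-exp(-I*pi/4)) + (-1) + (exp(-3*I*pi/4)) + (-I) + (-exp(3*I*pi/4))] = 0/8 = 0
  <chi_5*chi_5, chi_2> = (1/8)[1*(1)*conj(1) + 1*(I)*conj(I) + 1*(-1)*conj(-1) + 1*(-I)*conj(-I) + 1*(1)*conj(1) + 1*(I)*conj(I) + 1*(-1)*conj(-1) + 1*(-I)*conj(-I)]
      = (1/8)[(1) + (1) + (1) + (1) + (1) + (1) + (1) + (1)] = 8/8 = 1
  <chi_5*chi_5, chi_3> = (1/8)[1*(1)*conj(1) + 1*(I)*conj(exp(3*I*pi/4)) + 1*(-1)*conj(-I) + 1*(-I)*conj(exp(I*pi/4)) + 1*(1)*conj(-1) + 1*(I)*conj(exp(-I*pi/4)) + 1*(-1)*conj(I) + 1*(-I)*conj(exp(-3*I*pi/4))]
      = (1/8)[(1) + (exp(-I*pi/4)) + (-I) + (-exp(I*pi/4)) + (-1) + (exp(3*I*pi/4)) + (I) + (-exp(-3*I*pi/4))] = 0/8 = 0
  <chi_5*chi_5, chi_4> = (1/8)[1*(1)*conj(1) + 1*(I)*conj(-1) + 1*(-1)*conj(1) + 1*(-I)*conj(-1) + 1*(1)*conj(1) + 1*(I)*conj(-1) + 1*(-1)*conj(1) + 1*(-I)*conj(-1)]
      = (1/8)[(1) + (-I) + (-1) + (I) + (1) + (-I) + (-1) + (I)] = 0/8 = 0
  <chi_5*chi_5, chi_5> = (1/8)[1*(1)*conj(1) + 1*(I)*conj(exp(-3*I*pi/4)) + 1*(-1)*conj(I) + 1*(-I)*conj(exp(-I*pi/4)) + 1*(1)*conj(-1) + 1*(I)*conj(exp(I*pi/4)) + 1*(-1)*conj(-I) + 1*(-I)*conj(exp(3*I*pi/4))]
      = (1/8)[(1) + (exp(-3*I*pi/4)) + (I) + (-exp(3*I*pi/4)) + (-1) + (exp(I*pi/4)) + (-I) + (-exp(-I*pi/4))] = 0/8 = 0
  <chi_5*chi_5, chi_6> = (1/8)[1*(1)*conj(1) + 1*(I)*conj(-I) + 1*(-1)*conj(-1) + 1*(-I)*conj(I) + 1*(1)*conj(1) + 1*(I)*conj(-I) + 1*(-1)*conj(-1) + 1*(-I)*conj(I)]
      = (1/8)[(1) + (-1) + (1) + (-1) + (1) + (-1) + (1) + (-1)] = 0/8 = 0
  <chi_5*chi_5, chi_7> = (1/8)[1*(1)*conj(1) + 1*(I)*conj(exp(-I*pi/4)) + 1*(-1)*conj(-I) + 1*(-I)*conj(exp(-3*I*pi/4)) + 1*(1)*conj(-1) + 1*(I)*conj(exp(3*I*pi/4)) + 1*(-1)*conj(I) + 1*(-I)*conj(exp(I*pi/4))]
      = (1/8)[(1) + (exp(3*I*pi/4)) + (-I) + (-exp(-3*I*pi/4)) + (-1) + (exp(-I*pi/4)) + (I) + (-exp(I*pi/4))] = 0/8 = 0
(Exp terms are combined using exp(i*s)*conj(exp(i*t)) = exp(i*(s-t)), and sums of them are collapsed using the identity that for every m > 1 the m distinct m-th roots of unity sum to 0, e.g. 1 + exp(2*I*pi/3) + exp(-2*I*pi/3) = 0.)
Hence the multiplicities are chi_2: 1. Dimension check: dim(chi_5)*dim(chi_5) = 1*1 = 1 and sum (mult * dim) = 1*1 = 1.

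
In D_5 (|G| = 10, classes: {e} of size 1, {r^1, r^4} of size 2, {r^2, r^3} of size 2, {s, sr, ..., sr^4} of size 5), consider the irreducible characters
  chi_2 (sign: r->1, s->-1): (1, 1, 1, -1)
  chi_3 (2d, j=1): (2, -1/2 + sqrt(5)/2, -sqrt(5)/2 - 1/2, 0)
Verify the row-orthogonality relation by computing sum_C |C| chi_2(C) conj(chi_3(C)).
Sum = 0; so <chi_2, chi_3> = 0 (distinct irreducibles are orthogonal).

Why: Compute term by term over conjugacy classes (|C| * chi_2(C) * conj(chi_3(C))):
  1*(1)*conj(2) + 2*(1)*conj(-1/2 + sqrt(5)/2) + 2*(1)*conj(-sqrt(5)/2 - 1/2) + 5*(-1)*conj(0)
  = (2) + (-1 + sqrt(5)) + (-sqrt(5) - 1) + (0)
  = 0.
Dividing by |G| = 10 gives 0/10 = 0, matching the row-orthogonality relation <chi_2, chi_3> = [chi_2 = chi_3].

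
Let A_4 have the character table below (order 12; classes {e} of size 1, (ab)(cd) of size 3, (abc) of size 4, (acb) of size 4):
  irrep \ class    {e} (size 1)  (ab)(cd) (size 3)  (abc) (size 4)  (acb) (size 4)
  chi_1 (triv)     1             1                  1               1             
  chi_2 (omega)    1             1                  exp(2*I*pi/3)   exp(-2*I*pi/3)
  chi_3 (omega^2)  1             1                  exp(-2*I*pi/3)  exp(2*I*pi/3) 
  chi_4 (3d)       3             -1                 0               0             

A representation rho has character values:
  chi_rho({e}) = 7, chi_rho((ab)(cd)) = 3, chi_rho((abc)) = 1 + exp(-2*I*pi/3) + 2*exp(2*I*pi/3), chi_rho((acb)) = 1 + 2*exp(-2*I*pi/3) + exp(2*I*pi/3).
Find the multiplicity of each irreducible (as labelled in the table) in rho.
Multiplicities: chi_1: 1, chi_2: 2, chi_3: 1, chi_4: 1.

Proof sketch: Use <chi_rho, chi> = (1/|G|) sum_C |C| * chi_rho(C) * conj(chi(C)) with |G| = 12 for each irreducible chi in the table:
  <chi_rho, chi_1> = (1/12)[1*(7)*conj(1) + 3*(3)*conj(1) + 4*(1 + exp(-2*I*pi/3) + 2*exp(2*I*pi/3))*conj(1) + 4*(1 + 2*exp(-2*I*pi/3) + exp(2*I*pi/3))*conj(1)]
      = (1/12)[(7) + (9) + (4 + 4*exp(-2*I*pi/3) + 8*exp(2*I*pi/3)) + (4 + 8*exp(-2*I*pi/3) + 4*exp(2*I*pi/3))] = 12/12 = 1
  <chi_rho, chi_2> = (1/12)[1*(7)*conj(1) + 3*(3)*conj(1) + 4*(1 + exp(-2*I*pi/3) + 2*exp(2*I*pi/3))*conj(exp(2*I*pi/3)) + 4*(1 + 2*exp(-2*I*pi/3) + exp(2*I*pi/3))*conj(exp(-2*I*pi/3))]
      = (1/12)[(7) + (9) + (4) + (4)] = 24/12 = 2
  <chi_rho, chi_3> = (1/12)[1*(7)*conj(1) + 3*(3)*conj(1) + 4*(1 + exp(-2*I*pi/3) + 2*exp(2*I*pi/3))*conj(exp(-2*I*pi/3)) + 4*(1 + 2*exp(-2*I*pi/3) + exp(2*I*pi/3))*conj(exp(2*I*pi/3))]
      = (1/12)[(7) + (9) + (4 + 8*exp(-2*I*pi/3) + 4*exp(2*I*pi/3)) + (4 + 4*exp(-2*I*pi/3) + 8*exp(2*I*pi/3))] = 12/12 = 1
  <chi_rho, chi_4> = (1/12)[1*(7)*conj(3) + 3*(3)*conj(-1) + 4*(1 + exp(-2*I*pi/3) + 2*exp(2*I*pi/3))*conj(0) + 4*(1 + 2*exp(-2*I*pi/3) + exp(2*I*pi/3))*conj(0)]
      = (1/12)[(21) + (-9) + (0) + (0)] = 12/12 = 1
(Exp terms are combined using exp(i*s)*conj(exp(i*t)) = exp(i*(s-t)), and sums of them are collapsed using the identity that for every m > 1 the m distinct m-th roots of unity sum to 0, e.g. 1 + exp(2*I*pi/3) + exp(-2*I*pi/3) = 0.)
Dimension check: dim(rho) = sum (mult * dim) = 1*1 + 2*1 + 1*1 + 1*3 = 7 = chi_rho(e) = 7.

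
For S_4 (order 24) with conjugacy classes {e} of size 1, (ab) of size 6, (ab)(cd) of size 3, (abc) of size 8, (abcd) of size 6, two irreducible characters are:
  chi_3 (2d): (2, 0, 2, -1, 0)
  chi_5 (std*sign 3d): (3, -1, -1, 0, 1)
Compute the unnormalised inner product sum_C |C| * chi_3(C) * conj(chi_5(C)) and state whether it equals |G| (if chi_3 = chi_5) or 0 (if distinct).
Sum = 0; so <chi_3, chi_5> = 0 (distinct irreducibles are orthogonal).

Proof sketch: Compute term by term over conjugacy classes (|C| * chi_3(C) * conj(chi_5(C))):
  1*(2)*conj(3) + 6*(0)*conj(-1) + 3*(2)*conj(-1) + 8*(-1)*conj(0) + 6*(0)*conj(1)
  = (6) + (0) + (-6) + (0) + (0)
  = 0.
Dividing by |G| = 24 gives 0/24 = 0, matching the row-orthogonality relation <chi_3, chi_5> = [chi_3 = chi_5].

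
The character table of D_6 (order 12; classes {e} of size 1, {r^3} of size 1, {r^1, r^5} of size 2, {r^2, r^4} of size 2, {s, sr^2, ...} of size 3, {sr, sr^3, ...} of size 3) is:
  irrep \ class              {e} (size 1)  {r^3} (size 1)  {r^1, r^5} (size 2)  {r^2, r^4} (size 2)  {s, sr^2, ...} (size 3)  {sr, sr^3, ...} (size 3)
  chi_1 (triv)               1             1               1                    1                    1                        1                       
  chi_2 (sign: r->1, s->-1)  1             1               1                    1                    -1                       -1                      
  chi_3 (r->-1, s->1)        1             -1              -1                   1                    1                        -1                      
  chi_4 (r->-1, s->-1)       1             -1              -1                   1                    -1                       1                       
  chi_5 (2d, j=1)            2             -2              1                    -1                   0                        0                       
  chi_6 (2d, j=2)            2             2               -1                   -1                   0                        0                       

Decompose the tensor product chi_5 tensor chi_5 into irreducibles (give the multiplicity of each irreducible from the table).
chi_5 tensor chi_5 = chi_1 + chi_2 + chi_6 (all other irreducibles have multiplicity 0).

Details: The character of a tensor product is the pointwise product (chi_5 * chi_5)(C) = chi_5(C) * chi_5(C):
  {e}: (2)*(2), {r^3}: (-2)*(-2), {r^1, r^5}: (1)*(1), {r^2, r^4}: (-1)*(-1), {s, sr^2, ...}: (0)*(0), {sr, sr^3, ...}: (0)*(0)
so (chi_5 * chi_5) takes values
  {e} -> 4, {r^3} -> 4, {r^1, r^5} -> 1, {r^2, r^4} -> 1, {s, sr^2, ...} -> 0, {sr, sr^3, ...} -> 0.
Now take the inner product of this character with each irreducible chi from the table, <chi_5*chi_5, chi> = (1/12) sum_C |C| (chi_5*chi_5)(C) conj(chi(C)):
  <chi_5*chi_5, chi_1> = (1/12)[1*(4)*conj(1) + 1*(4)*conj(1) + 2*(1)*conj(1) + 2*(1)*conj(1) + 3*(0)*conj(1) + 3*(0)*conj(1)]
      = (1/12)[(4) + (4) + (2) + (2) + (0) + (0)] = 12/12 = 1
  <chi_5*chi_5, chi_2> = (1/12)[1*(4)*conj(1) + 1*(4)*conj(1) + 2*(1)*conj(1) + 2*(1)*conj(1) + 3*(0)*conj(-1) + 3*(0)*conj(-1)]
      = (1/12)[(4) + (4) + (2) + (2) + (0) + (0)] = 12/12 = 1
  <chi_5*chi_5, chi_3> = (1/12)[1*(4)*conj(1) + 1*(4)*conj(-1) + 2*(1)*conj(-1) + 2*(1)*conj(1) + 3*(0)*conj(1) + 3*(0)*conj(-1)]
      = (1/12)[(4) + (-4) + (-2) + (2) + (0) + (0)] = 0/12 = 0
  <chi_5*chi_5, chi_4> = (1/12)[1*(4)*conj(1) + 1*(4)*conj(-1) + 2*(1)*conj(-1) + 2*(1)*conj(1) + 3*(0)*conj(-1) + 3*(0)*conj(1)]
      = (1/12)[(4) + (-4) + (-2) + (2) + (0) + (0)] = 0/12 = 0
  <chi_5*chi_5, chi_5> = (1/12)[1*(4)*conj(2) + 1*(4)*conj(-2) + 2*(1)*conj(1) + 2*(1)*conj(-1) + 3*(0)*conj(0) + 3*(0)*conj(0)]
      = (1/12)[(8) + (-8) + (2) + (-2) + (0) + (0)] = 0/12 = 0
  <chi_5*chi_5, chi_6> = (1/12)[1*(4)*conj(2) + 1*(4)*conj(2) + 2*(1)*conj(-1) + 2*(1)*conj(-1) + 3*(0)*conj(0) + 3*(0)*conj(0)]
      = (1/12)[(8) + (8) + (-2) + (-2) + (0) + (0)] = 12/12 = 1
Hence the multiplicities are chi_1: 1, chi_2: 1, chi_6: 1. Dimension check: dim(chi_5)*dim(chi_5) = 2*2 = 4 and sum (mult * dim) = 1*1 + 1*1 + 1*2 = 4.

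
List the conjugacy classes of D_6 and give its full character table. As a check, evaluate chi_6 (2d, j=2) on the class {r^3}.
Conjugacy classes: {e} of size 1, {r^3} of size 1, {r^1, r^5} of size 2, {r^2, r^4} of size 2, {s, sr^2, ...} of size 3, {sr, sr^3, ...} of size 3.
Character table:
  irrep \ class              {e} (size 1)  {r^3} (size 1)  {r^1, r^5} (size 2)  {r^2, r^4} (size 2)  {s, sr^2, ...} (size 3)  {sr, sr^3, ...} (size 3)
  chi_1 (triv)               1             1               1                    1                    1                        1                       
  chi_2 (sign: r->1, s->-1)  1             1               1                    1                    -1                       -1                      
  chi_3 (r->-1, s->1)        1             -1              -1                   1                    1                        -1                      
  chi_4 (r->-1, s->-1)       1             -1              -1                   1                    -1                       1                       
  chi_5 (2d, j=1)            2             -2              1                    -1                   0                        0                       
  chi_6 (2d, j=2)            2             2               -1                   -1                   0                        0                       

Spot check: chi_6 (2d, j=2) on {r^3} = 2.

Working: D_6 has order 2*6 = 12 with 6 conjugacy classes, hence 6 irreducibles. Sum of squared dims 1 + 1 + 1 + 1 + 4 + 4 = 12 = |G|. Linear characters come from the abelianisation; the 2-dimensional irreps have character r^k -> 2*cos(2*pi*j*k/6), reflections -> 0.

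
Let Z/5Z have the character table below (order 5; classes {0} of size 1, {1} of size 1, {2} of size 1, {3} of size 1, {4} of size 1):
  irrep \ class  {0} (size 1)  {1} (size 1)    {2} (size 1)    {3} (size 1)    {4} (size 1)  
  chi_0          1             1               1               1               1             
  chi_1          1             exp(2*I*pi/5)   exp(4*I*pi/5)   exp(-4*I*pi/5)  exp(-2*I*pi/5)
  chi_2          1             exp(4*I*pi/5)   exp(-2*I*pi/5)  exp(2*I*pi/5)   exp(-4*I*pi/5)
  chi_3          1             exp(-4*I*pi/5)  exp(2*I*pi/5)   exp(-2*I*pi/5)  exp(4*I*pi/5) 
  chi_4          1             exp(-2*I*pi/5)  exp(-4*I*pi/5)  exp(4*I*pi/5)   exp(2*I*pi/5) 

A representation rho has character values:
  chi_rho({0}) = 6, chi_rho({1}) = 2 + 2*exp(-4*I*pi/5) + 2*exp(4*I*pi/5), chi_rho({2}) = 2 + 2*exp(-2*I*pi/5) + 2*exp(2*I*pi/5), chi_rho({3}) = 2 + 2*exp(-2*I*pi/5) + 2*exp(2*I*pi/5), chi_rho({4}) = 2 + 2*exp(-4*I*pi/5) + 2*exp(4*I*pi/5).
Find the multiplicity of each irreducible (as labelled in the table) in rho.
Multiplicities: chi_0: 2, chi_1: 0, chi_2: 2, chi_3: 2, chi_4: 0.

Explanation: Use <chi_rho, chi> = (1/|G|) sum_C |C| * chi_rho(C) * conj(chi(C)) with |G| = 5 for each irreducible chi in the table:
  <chi_rho, chi_0> = (1/5)[1*(6)*conj(1) + 1*(2 + 2*exp(-4*I*pi/5) + 2*exp(4*I*pi/5))*conj(1) + 1*(2 + 2*exp(-2*I*pi/5) + 2*exp(2*I*pi/5))*conj(1) + 1*(2 + 2*exp(-2*I*pi/5) + 2*exp(2*I*pi/5))*conj(1) + 1*(2 + 2*exp(-4*I*pi/5) + 2*exp(4*I*pi/5))*conj(1)]
      = (1/5)[(6) + (2 + 2*exp(-4*I*pi/5) + 2*exp(4*I*pi/5)) + (2 + 2*exp(-2*I*pi/5) + 2*exp(2*I*pi/5)) + (2 + 2*exp(-2*I*pi/5) + 2*exp(2*I*pi/5)) + (2 + 2*exp(-4*I*pi/5) + 2*exp(4*I*pi/5))] = 10/5 = 2
  <chi_rho, chi_1> = (1/5)[1*(6)*conj(1) + 1*(2 + 2*exp(-4*I*pi/5) + 2*exp(4*I*pi/5))*conj(exp(2*I*pi/5)) + 1*(2 + 2*exp(-2*I*pi/5) + 2*exp(2*I*pi/5))*conj(exp(4*I*pi/5)) + 1*(2 + 2*exp(-2*I*pi/5) + 2*exp(2*I*pi/5))*conj(exp(-4*I*pi/5)) + 1*(2 + 2*exp(-4*I*pi/5) + 2*exp(4*I*pi/5))*conj(exp(-2*I*pi/5))]
      = (1/5)[(6) + (2*exp(-2*I*pi/5) + 2*exp(4*I*pi/5) + 2*exp(2*I*pi/5)) + (2*exp(-2*I*pi/5) + 2*exp(-4*I*pi/5) + 2*exp(4*I*pi/5)) + (2*exp(-4*I*pi/5) + 2*exp(4*I*pi/5) + 2*exp(2*I*pi/5)) + (2*exp(-2*I*pi/5) + 2*exp(-4*I*pi/5) + 2*exp(2*I*pi/5))] = 0/5 = 0
  <chi_rho, chi_2> = (1/5)[1*(6)*conj(1) + 1*(2 + 2*exp(-4*I*pi/5) + 2*exp(4*I*pi/5))*conj(exp(4*I*pi/5)) + 1*(2 + 2*exp(-2*I*pi/5) + 2*exp(2*I*pi/5))*conj(exp(-2*I*pi/5)) + 1*(2 + 2*exp(-2*I*pi/5) + 2*exp(2*I*pi/5))*conj(exp(2*I*pi/5)) + 1*(2 + 2*exp(-4*I*pi/5) + 2*exp(4*I*pi/5))*conj(exp(-4*I*pi/5))]
      = (1/5)[(6) + (2 + 2*exp(-4*I*pi/5) + 2*exp(2*I*pi/5)) + (2 + 2*exp(4*I*pi/5) + 2*exp(2*I*pi/5)) + (2 + 2*exp(-2*I*pi/5) + 2*exp(-4*I*pi/5)) + (2 + 2*exp(-2*I*pi/5) + 2*exp(4*I*pi/5))] = 10/5 = 2
  <chi_rho, chi_3> = (1/5)[1*(6)*conj(1) + 1*(2 + 2*exp(-4*I*pi/5) + 2*exp(4*I*pi/5))*conj(exp(-4*I*pi/5)) + 1*(2 + 2*exp(-2*I*pi/5) + 2*exp(2*I*pi/5))*conj(exp(2*I*pi/5)) + 1*(2 + 2*exp(-2*I*pi/5) + 2*exp(2*I*pi/5))*conj(exp(-2*I*pi/5)) + 1*(2 + 2*exp(-4*I*pi/5) + 2*exp(4*I*pi/5))*conj(exp(4*I*pi/5))]
      = (1/5)[(6) + (2 + 2*exp(-2*I*pi/5) + 2*exp(4*I*pi/5)) + (2 + 2*exp(-2*I*pi/5) + 2*exp(-4*I*pi/5)) + (2 + 2*exp(4*I*pi/5) + 2*exp(2*I*pi/5)) + (2 + 2*exp(-4*I*pi/5) + 2*exp(2*I*pi/5))] = 10/5 = 2
  <chi_rho, chi_4> = (1/5)[1*(6)*conj(1) + 1*(2 + 2*exp(-4*I*pi/5) + 2*exp(4*I*pi/5))*conj(exp(-2*I*pi/5)) + 1*(2 + 2*exp(-2*I*pi/5) + 2*exp(2*I*pi/5))*conj(exp(-4*I*pi/5)) + 1*(2 + 2*exp(-2*I*pi/5) + 2*exp(2*I*pi/5))*conj(exp(4*I*pi/5)) + 1*(2 + 2*exp(-4*I*pi/5) + 2*exp(4*I*pi/5))*conj(exp(2*I*pi/5))]
      = (1/5)[(6) + (2*exp(-2*I*pi/5) + 2*exp(-4*I*pi/5) + 2*exp(2*I*pi/5)) + (2*exp(-4*I*pi/5) + 2*exp(4*I*pi/5) + 2*exp(2*I*pi/5)) + (2*exp(-2*I*pi/5) + 2*exp(-4*I*pi/5) + 2*exp(4*I*pi/5)) + (2*exp(-2*I*pi/5) + 2*exp(4*I*pi/5) + 2*exp(2*I*pi/5))] = 0/5 = 0
(Exp terms are combined using exp(i*s)*conj(exp(i*t)) = exp(i*(s-t)), and sums of them are collapsed using the identity that for every m > 1 the m distinct m-th roots of unity sum to 0, e.g. 1 + exp(2*I*pi/3) + exp(-2*I*pi/3) = 0.)
Dimension check: dim(rho) = sum (mult * dim) = 2*1 + 0*1 + 2*1 + 2*1 + 0*1 = 6 = chi_rho(e) = 6.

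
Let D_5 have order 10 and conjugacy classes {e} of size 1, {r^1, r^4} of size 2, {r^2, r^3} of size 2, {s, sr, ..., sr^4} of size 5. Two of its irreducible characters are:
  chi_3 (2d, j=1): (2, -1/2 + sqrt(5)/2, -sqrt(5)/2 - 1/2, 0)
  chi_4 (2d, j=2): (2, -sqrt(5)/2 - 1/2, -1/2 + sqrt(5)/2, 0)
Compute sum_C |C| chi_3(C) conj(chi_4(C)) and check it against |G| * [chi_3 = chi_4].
Sum = 0; so <chi_3, chi_4> = 0 (distinct irreducibles are orthogonal).

Argument: Compute term by term over conjugacy classes (|C| * chi_3(C) * conj(chi_4(C))):
  1*(2)*conj(2) + 2*(-1/2 + sqrt(5)/2)*conj(-sqrt(5)/2 - 1/2) + 2*(-sqrt(5)/2 - 1/2)*conj(-1/2 + sqrt(5)/2) + 5*(0)*conj(0)
  = (4) + (-2) + (-2) + (0)
  = 0.
Dividing by |G| = 10 gives 0/10 = 0, matching the row-orthogonality relation <chi_3, chi_4> = [chi_3 = chi_4].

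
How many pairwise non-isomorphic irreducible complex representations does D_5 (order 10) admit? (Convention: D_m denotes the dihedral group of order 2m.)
4

Details: The number of irreducible complex representations of a finite group equals its number of conjugacy classes. D_5 has 4 conjugacy classes ((n+3)/2 for n odd), so D_5 (order 10) has exactly 4 irreducible complex representations.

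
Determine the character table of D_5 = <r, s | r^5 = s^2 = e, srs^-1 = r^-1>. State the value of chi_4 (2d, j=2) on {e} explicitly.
Conjugacy classes: {e} of size 1, {r^1, r^4} of size 2, {r^2, r^3} of size 2, {s, sr, ..., sr^4} of size 5.
Character table:
  irrep \ class              {e} (size 1)  {r^1, r^4} (size 2)  {r^2, r^3} (size 2)  {s, sr, ..., sr^4} (size 5)
  chi_1 (triv)               1             1                    1                    1                          
  chi_2 (sign: r->1, s->-1)  1             1                    1                    -1                         
  chi_3 (2d, j=1)            2             -1/2 + sqrt(5)/2     -sqrt(5)/2 - 1/2     0                          
  chi_4 (2d, j=2)            2             -sqrt(5)/2 - 1/2     -1/2 + sqrt(5)/2     0                          

Spot check: chi_4 (2d, j=2) on {e} = 2.

D_5 has order 2*5 = 10 with 4 conjugacy classes, hence 4 irreducibles. Sum of squared dims 1 + 1 + 4 + 4 = 10 = |G|. Linear characters come from the abelianisation; the 2-dimensional irreps have character r^k -> 2*cos(2*pi*j*k/5), reflections -> 0.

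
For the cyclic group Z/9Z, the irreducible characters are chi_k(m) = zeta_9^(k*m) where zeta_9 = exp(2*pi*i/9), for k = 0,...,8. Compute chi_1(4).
chi_1(4) = zeta_9^4 = exp(8*I*pi/9)

Argument: chi_1(4) = zeta_9^(1*4) = zeta_9^4. Since zeta_9^9 = 1, this equals zeta_9^4 = exp(2*pi*i*4/9) = exp(8*I*pi/9).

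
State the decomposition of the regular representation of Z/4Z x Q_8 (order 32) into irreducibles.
Each irreducible V_i of dimension d_i appears with multiplicity d_i, i.e. rho_reg = (direct sum over all irreducibles V_i) d_i V_i. The irreducible dimensions for Z/4Z x Q_8 are 1, 1, 1, 1, 1, 1, 1, 1, 1, 1, 1, 1, 1, 1, 1, 1, 2, 2, 2, 2: 16 irreducibles of dimension 1, each with multiplicity 1; 4 irreducibles of dimension 2, each with multiplicity 2. Total dimension 16*1*1 + 4*2*2 = 32 = |G|.

Justification: General theorem: in the regular representation of a finite group G, each irreducible appears with multiplicity equal to its dimension. Check: dim(rho_reg) = sum d_i^2 = 1 + 1 + 1 + 1 + 1 + 1 + 1 + 1 + 1 + 1 + 1 + 1 + 1 + 1 + 1 + 1 + 4 + 4 + 4 + 4 = 32 = |G|.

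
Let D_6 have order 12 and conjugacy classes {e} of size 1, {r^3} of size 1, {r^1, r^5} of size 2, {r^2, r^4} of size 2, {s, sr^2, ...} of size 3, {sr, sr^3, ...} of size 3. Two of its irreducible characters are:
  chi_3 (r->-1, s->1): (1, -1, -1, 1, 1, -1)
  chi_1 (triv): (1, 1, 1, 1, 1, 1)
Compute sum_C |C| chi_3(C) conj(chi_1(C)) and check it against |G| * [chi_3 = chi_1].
Sum = 0; so <chi_3, chi_1> = 0 (distinct irreducibles are orthogonal).

Working: Compute term by term over conjugacy classes (|C| * chi_3(C) * conj(chi_1(C))):
  1*(1)*conj(1) + 1*(-1)*conj(1) + 2*(-1)*conj(1) + 2*(1)*conj(1) + 3*(1)*conj(1) + 3*(-1)*conj(1)
  = (1) + (-1) + (-2) + (2) + (3) + (-3)
  = 0.
Dividing by |G| = 12 gives 0/12 = 0, matching the row-orthogonality relation <chi_3, chi_1> = [chi_3 = chi_1].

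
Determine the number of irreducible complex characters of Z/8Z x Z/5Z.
40

Argument: The number of irreducible complex representations of a finite group equals its number of conjugacy classes. Z/8Z x Z/5Z is abelian of order 40, so every element is its own conjugacy class: 40 classes, so Z/8Z x Z/5Z (order 40) has exactly 40 irreducible complex representations.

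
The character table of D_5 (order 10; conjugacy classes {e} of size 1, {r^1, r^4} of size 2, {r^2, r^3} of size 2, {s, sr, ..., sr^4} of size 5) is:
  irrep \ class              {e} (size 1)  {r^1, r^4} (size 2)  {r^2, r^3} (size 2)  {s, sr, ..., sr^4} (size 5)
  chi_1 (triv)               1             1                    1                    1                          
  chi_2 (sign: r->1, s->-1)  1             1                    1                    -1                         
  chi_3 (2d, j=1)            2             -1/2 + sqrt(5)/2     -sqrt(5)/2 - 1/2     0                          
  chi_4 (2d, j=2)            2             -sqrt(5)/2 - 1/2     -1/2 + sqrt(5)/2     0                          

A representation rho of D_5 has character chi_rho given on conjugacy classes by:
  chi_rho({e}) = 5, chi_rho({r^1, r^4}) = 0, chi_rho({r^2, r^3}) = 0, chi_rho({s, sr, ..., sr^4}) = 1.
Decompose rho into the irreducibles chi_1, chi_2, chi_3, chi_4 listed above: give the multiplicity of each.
Multiplicities: chi_1: 1, chi_2: 0, chi_3: 1, chi_4: 1.

Proof sketch: Use <chi_rho, chi> = (1/|G|) sum_C |C| * chi_rho(C) * conj(chi(C)) with |G| = 10 for each irreducible chi in the table:
  <chi_rho, chi_1> = (1/10)[1*(5)*conj(1) + 2*(0)*conj(1) + 2*(0)*conj(1) + 5*(1)*conj(1)]
      = (1/10)[(5) + (0) + (0) + (5)] = 10/10 = 1
  <chi_rho, chi_2> = (1/10)[1*(5)*conj(1) + 2*(0)*conj(1) + 2*(0)*conj(1) + 5*(1)*conj(-1)]
      = (1/10)[(5) + (0) + (0) + (-5)] = 0/10 = 0
  <chi_rho, chi_3> = (1/10)[1*(5)*conj(2) + 2*(0)*conj(-1/2 + sqrt(5)/2) + 2*(0)*conj(-sqrt(5)/2 - 1/2) + 5*(1)*conj(0)]
      = (1/10)[(10) + (0) + (0) + (0)] = 10/10 = 1
  <chi_rho, chi_4> = (1/10)[1*(5)*conj(2) + 2*(0)*conj(-sqrt(5)/2 - 1/2) + 2*(0)*conj(-1/2 + sqrt(5)/2) + 5*(1)*conj(0)]
      = (1/10)[(10) + (0) + (0) + (0)] = 10/10 = 1
Dimension check: dim(rho) = sum (mult * dim) = 1*1 + 0*1 + 1*2 + 1*2 = 5 = chi_rho(e) = 5.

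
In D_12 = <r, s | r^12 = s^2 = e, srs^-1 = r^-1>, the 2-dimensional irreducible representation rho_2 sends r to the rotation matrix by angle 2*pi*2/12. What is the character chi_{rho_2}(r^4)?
chi_{rho_2}(r^4) = 2*cos(2*pi*2*4/12) = -1

Explanation: rho_2(r^4) is rotation by angle 2*pi*2*4/12, whose trace is 2*cos(2*pi*2*4/12) = -1.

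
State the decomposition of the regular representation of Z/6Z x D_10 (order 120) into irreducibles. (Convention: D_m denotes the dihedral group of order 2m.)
Each irreducible V_i of dimension d_i appears with multiplicity d_i, i.e. rho_reg = (direct sum over all irreducibles V_i) d_i V_i. The irreducible dimensions for Z/6Z x D_10 are 1, 1, 1, 1, 1, 1, 1, 1, 1, 1, 1, 1, 1, 1, 1, 1, 1, 1, 1, 1, 1, 1, 1, 1, 2, 2, 2, 2, 2, 2, 2, 2, 2, 2, 2, 2, 2, 2, 2, 2, 2, 2, 2, 2, 2, 2, 2, 2: 24 irreducibles of dimension 1, each with multiplicity 1; 24 irreducibles of dimension 2, each with multiplicity 2. Total dimension 24*1*1 + 24*2*2 = 120 = |G|.

Justification: General theorem: in the regular representation of a finite group G, each irreducible appears with multiplicity equal to its dimension. Check: dim(rho_reg) = sum d_i^2 = 1 + 1 + 1 + 1 + 1 + 1 + 1 + 1 + 1 + 1 + 1 + 1 + 1 + 1 + 1 + 1 + 1 + 1 + 1 + 1 + 1 + 1 + 1 + 1 + 4 + 4 + 4 + 4 + 4 + 4 + 4 + 4 + 4 + 4 + 4 + 4 + 4 + 4 + 4 + 4 + 4 + 4 + 4 + 4 + 4 + 4 + 4 + 4 = 120 = |G|.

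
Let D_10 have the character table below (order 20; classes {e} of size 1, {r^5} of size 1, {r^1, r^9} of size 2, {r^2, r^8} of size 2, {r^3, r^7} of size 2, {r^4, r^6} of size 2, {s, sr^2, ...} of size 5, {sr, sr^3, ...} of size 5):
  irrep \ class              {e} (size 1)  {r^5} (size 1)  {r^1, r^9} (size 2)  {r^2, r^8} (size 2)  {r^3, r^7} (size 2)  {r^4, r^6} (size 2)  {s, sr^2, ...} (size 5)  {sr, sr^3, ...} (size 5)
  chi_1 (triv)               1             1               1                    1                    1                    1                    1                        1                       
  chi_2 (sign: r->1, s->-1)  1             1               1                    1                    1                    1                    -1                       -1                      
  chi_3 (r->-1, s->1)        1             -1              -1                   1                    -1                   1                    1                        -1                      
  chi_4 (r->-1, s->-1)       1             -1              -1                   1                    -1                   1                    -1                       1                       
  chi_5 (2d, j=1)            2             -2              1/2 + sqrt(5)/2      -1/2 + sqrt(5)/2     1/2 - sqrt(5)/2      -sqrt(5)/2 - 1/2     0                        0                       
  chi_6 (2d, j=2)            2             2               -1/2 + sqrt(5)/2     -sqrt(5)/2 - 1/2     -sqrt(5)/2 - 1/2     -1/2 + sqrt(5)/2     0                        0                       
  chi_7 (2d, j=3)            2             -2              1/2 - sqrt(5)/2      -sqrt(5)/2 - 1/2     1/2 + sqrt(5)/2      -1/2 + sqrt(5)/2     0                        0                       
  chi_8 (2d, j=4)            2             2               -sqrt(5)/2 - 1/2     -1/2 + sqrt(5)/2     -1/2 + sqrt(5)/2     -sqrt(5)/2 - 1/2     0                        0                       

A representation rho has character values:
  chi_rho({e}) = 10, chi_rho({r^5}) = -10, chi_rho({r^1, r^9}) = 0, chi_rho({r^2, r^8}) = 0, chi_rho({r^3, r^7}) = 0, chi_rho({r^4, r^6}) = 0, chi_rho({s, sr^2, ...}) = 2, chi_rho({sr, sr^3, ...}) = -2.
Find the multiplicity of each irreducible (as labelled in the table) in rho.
Multiplicities: chi_1: 0, chi_2: 0, chi_3: 2, chi_4: 0, chi_5: 2, chi_6: 0, chi_7: 2, chi_8: 0.

Why: Use <chi_rho, chi> = (1/|G|) sum_C |C| * chi_rho(C) * conj(chi(C)) with |G| = 20 for each irreducible chi in the table:
  <chi_rho, chi_1> = (1/20)[1*(10)*conj(1) + 1*(-10)*conj(1) + 2*(0)*conj(1) + 2*(0)*conj(1) + 2*(0)*conj(1) + 2*(0)*conj(1) + 5*(2)*conj(1) + 5*(-2)*conj(1)]
      = (1/20)[(10) + (-10) + (0) + (0) + (0) + (0) + (10) + (-10)] = 0/20 = 0
  <chi_rho, chi_2> = (1/20)[1*(10)*conj(1) + 1*(-10)*conj(1) + 2*(0)*conj(1) + 2*(0)*conj(1) + 2*(0)*conj(1) + 2*(0)*conj(1) + 5*(2)*conj(-1) + 5*(-2)*conj(-1)]
      = (1/20)[(10) + (-10) + (0) + (0) + (0) + (0) + (-10) + (10)] = 0/20 = 0
  <chi_rho, chi_3> = (1/20)[1*(10)*conj(1) + 1*(-10)*conj(-1) + 2*(0)*conj(-1) + 2*(0)*conj(1) + 2*(0)*conj(-1) + 2*(0)*conj(1) + 5*(2)*conj(1) + 5*(-2)*conj(-1)]
      = (1/20)[(10) + (10) + (0) + (0) + (0) + (0) + (10) + (10)] = 40/20 = 2
  <chi_rho, chi_4> = (1/20)[1*(10)*conj(1) + 1*(-10)*conj(-1) + 2*(0)*conj(-1) + 2*(0)*conj(1) + 2*(0)*conj(-1) + 2*(0)*conj(1) + 5*(2)*conj(-1) + 5*(-2)*conj(1)]
      = (1/20)[(10) + (10) + (0) + (0) + (0) + (0) + (-10) + (-10)] = 0/20 = 0
  <chi_rho, chi_5> = (1/20)[1*(10)*conj(2) + 1*(-10)*conj(-2) + 2*(0)*conj(1/2 + sqrt(5)/2) + 2*(0)*conj(-1/2 + sqrt(5)/2) + 2*(0)*conj(1/2 - sqrt(5)/2) + 2*(0)*conj(-sqrt(5)/2 - 1/2) + 5*(2)*conj(0) + 5*(-2)*conj(0)]
      = (1/20)[(20) + (20) + (0) + (0) + (0) + (0) + (0) + (0)] = 40/20 = 2
  <chi_rho, chi_6> = (1/20)[1*(10)*conj(2) + 1*(-10)*conj(2) + 2*(0)*conj(-1/2 + sqrt(5)/2) + 2*(0)*conj(-sqrt(5)/2 - 1/2) + 2*(0)*conj(-sqrt(5)/2 - 1/2) + 2*(0)*conj(-1/2 + sqrt(5)/2) + 5*(2)*conj(0) + 5*(-2)*conj(0)]
      = (1/20)[(20) + (-20) + (0) + (0) + (0) + (0) + (0) + (0)] = 0/20 = 0
  <chi_rho, chi_7> = (1/20)[1*(10)*conj(2) + 1*(-10)*conj(-2) + 2*(0)*conj(1/2 - sqrt(5)/2) + 2*(0)*conj(-sqrt(5)/2 - 1/2) + 2*(0)*conj(1/2 + sqrt(5)/2) + 2*(0)*conj(-1/2 + sqrt(5)/2) + 5*(2)*conj(0) + 5*(-2)*conj(0)]
      = (1/20)[(20) + (20) + (0) + (0) + (0) + (0) + (0) + (0)] = 40/20 = 2
  <chi_rho, chi_8> = (1/20)[1*(10)*conj(2) + 1*(-10)*conj(2) + 2*(0)*conj(-sqrt(5)/2 - 1/2) + 2*(0)*conj(-1/2 + sqrt(5)/2) + 2*(0)*conj(-1/2 + sqrt(5)/2) + 2*(0)*conj(-sqrt(5)/2 - 1/2) + 5*(2)*conj(0) + 5*(-2)*conj(0)]
      = (1/20)[(20) + (-20) + (0) + (0) + (0) + (0) + (0) + (0)] = 0/20 = 0
Dimension check: dim(rho) = sum (mult * dim) = 0*1 + 0*1 + 2*1 + 0*1 + 2*2 + 0*2 + 2*2 + 0*2 = 10 = chi_rho(e) = 10.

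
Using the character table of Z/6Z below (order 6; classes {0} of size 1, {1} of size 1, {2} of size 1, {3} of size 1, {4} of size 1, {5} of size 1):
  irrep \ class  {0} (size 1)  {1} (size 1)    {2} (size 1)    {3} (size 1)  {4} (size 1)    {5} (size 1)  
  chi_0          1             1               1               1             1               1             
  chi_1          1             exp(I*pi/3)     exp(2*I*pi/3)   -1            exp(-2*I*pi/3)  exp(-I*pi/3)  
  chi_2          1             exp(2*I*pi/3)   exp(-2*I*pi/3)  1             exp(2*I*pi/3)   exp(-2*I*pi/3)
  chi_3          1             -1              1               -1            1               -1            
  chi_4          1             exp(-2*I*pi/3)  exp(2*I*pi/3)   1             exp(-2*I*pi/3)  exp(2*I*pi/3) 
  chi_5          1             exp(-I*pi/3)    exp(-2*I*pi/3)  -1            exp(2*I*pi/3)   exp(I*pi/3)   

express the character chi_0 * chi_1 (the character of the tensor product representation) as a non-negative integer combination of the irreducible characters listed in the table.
chi_0 tensor chi_1 = chi_1 (all other irreducibles have multiplicity 0).

The character of a tensor product is the pointwise product (chi_0 * chi_1)(C) = chi_0(C) * chi_1(C):
  {0}: (1)*(1), {1}: (1)*(exp(I*pi/3)), {2}: (1)*(exp(2*I*pi/3)), {3}: (1)*(-1), {4}: (1)*(exp(-2*I*pi/3)), {5}: (1)*(exp(-I*pi/3))
so (chi_0 * chi_1) takes values
  {0} -> 1, {1} -> exp(I*pi/3), {2} -> exp(2*I*pi/3), {3} -> -1, {4} -> exp(-2*I*pi/3), {5} -> exp(-I*pi/3).
Now take the inner product of this character with each irreducible chi from the table, <chi_0*chi_1, chi> = (1/6) sum_C |C| (chi_0*chi_1)(C) conj(chi(C)):
  <chi_0*chi_1, chi_0> = (1/6)[1*(1)*conj(1) + 1*(exp(I*pi/3))*conj(1) + 1*(exp(2*I*pi/3))*conj(1) + 1*(-1)*conj(1) + 1*(exp(-2*I*pi/3))*conj(1) + 1*(exp(-I*pi/3))*conj(1)]
      = (1/6)[(1) + (exp(I*pi/3)) + (exp(2*I*pi/3)) + (-1) + (exp(-2*I*pi/3)) + (exp(-I*pi/3))] = 0/6 = 0
  <chi_0*chi_1, chi_1> = (1/6)[1*(1)*conj(1) + 1*(exp(I*pi/3))*conj(exp(I*pi/3)) + 1*(exp(2*I*pi/3))*conj(exp(2*I*pi/3)) + 1*(-1)*conj(-1) + 1*(exp(-2*I*pi/3))*conj(exp(-2*I*pi/3)) + 1*(exp(-I*pi/3))*conj(exp(-I*pi/3))]
      = (1/6)[(1) + (1) + (1) + (1) + (1) + (1)] = 6/6 = 1
  <chi_0*chi_1, chi_2> = (1/6)[1*(1)*conj(1) + 1*(exp(I*pi/3))*conj(exp(2*I*pi/3)) + 1*(exp(2*I*pi/3))*conj(exp(-2*I*pi/3)) + 1*(-1)*conj(1) + 1*(exp(-2*I*pi/3))*conj(exp(2*I*pi/3)) + 1*(exp(-I*pi/3))*conj(exp(-2*I*pi/3))]
      = (1/6)[(1) + (exp(-I*pi/3)) + (exp(-2*I*pi/3)) + (-1) + (exp(2*I*pi/3)) + (exp(I*pi/3))] = 0/6 = 0
  <chi_0*chi_1, chi_3> = (1/6)[1*(1)*conj(1) + 1*(exp(I*pi/3))*conj(-1) + 1*(exp(2*I*pi/3))*conj(1) + 1*(-1)*conj(-1) + 1*(exp(-2*I*pi/3))*conj(1) + 1*(exp(-I*pi/3))*conj(-1)]
      = (1/6)[(1) + (-exp(I*pi/3)) + (exp(2*I*pi/3)) + (1) + (exp(-2*I*pi/3)) + (-exp(-I*pi/3))] = 0/6 = 0
  <chi_0*chi_1, chi_4> = (1/6)[1*(1)*conj(1) + 1*(exp(I*pi/3))*conj(exp(-2*I*pi/3)) + 1*(exp(2*I*pi/3))*conj(exp(2*I*pi/3)) + 1*(-1)*conj(1) + 1*(exp(-2*I*pi/3))*conj(exp(-2*I*pi/3)) + 1*(exp(-I*pi/3))*conj(exp(2*I*pi/3))]
      = (1/6)[(1) + (-1) + (1) + (-1) + (1) + (-1)] = 0/6 = 0
  <chi_0*chi_1, chi_5> = (1/6)[1*(1)*conj(1) + 1*(exp(I*pi/3))*conj(exp(-I*pi/3)) + 1*(exp(2*I*pi/3))*conj(exp(-2*I*pi/3)) + 1*(-1)*conj(-1) + 1*(exp(-2*I*pi/3))*conj(exp(2*I*pi/3)) + 1*(exp(-I*pi/3))*conj(exp(I*pi/3))]
      = (1/6)[(1) + (exp(2*I*pi/3)) + (exp(-2*I*pi/3)) + (1) + (exp(2*I*pi/3)) + (exp(-2*I*pi/3))] = 0/6 = 0
(Exp terms are combined using exp(i*s)*conj(exp(i*t)) = exp(i*(s-t)), and sums of them are collapsed using the identity that for every m > 1 the m distinct m-th roots of unity sum to 0, e.g. 1 + exp(2*I*pi/3) + exp(-2*I*pi/3) = 0.)
Hence the multiplicities are chi_1: 1. Dimension check: dim(chi_0)*dim(chi_1) = 1*1 = 1 and sum (mult * dim) = 1*1 = 1.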